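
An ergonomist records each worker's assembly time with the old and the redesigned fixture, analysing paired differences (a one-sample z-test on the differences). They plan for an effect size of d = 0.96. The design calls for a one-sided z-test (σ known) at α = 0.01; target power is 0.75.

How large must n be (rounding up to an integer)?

Set Φ(δ − 2.326) = 0.75; then δ − 2.326 = Φ⁻¹(0.75) = 0.674, giving δ = 3.001.
δ = d·√n ⇒ n = (δ/d)² = (3.001 / 0.96)² = 9.77.
Round up to the next whole unit.

n = 10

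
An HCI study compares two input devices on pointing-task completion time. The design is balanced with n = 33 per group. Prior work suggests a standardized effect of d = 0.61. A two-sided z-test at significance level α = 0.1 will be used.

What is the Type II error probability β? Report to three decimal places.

Noncentrality parameter: δ = d·√(n/2) = 0.61 × √(33/2) = 2.4778
Critical value for a two-sided test at α = 0.1: z_{α/2} = 1.645.
Power = Φ(δ − 1.645) + Φ(−δ − 1.645) = Φ(0.833) + Φ(-4.123) = 0.7976 + 0.0000 = 0.7976.
Type II error: β = 1 − power = 1 − 0.7976 = 0.2024.

β ≈ 0.202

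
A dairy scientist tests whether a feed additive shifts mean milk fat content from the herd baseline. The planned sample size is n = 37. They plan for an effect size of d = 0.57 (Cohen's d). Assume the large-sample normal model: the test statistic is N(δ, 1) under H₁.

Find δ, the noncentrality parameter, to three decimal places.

δ = d·√n = 0.57 × √37 = 3.4672

δ ≈ 3.467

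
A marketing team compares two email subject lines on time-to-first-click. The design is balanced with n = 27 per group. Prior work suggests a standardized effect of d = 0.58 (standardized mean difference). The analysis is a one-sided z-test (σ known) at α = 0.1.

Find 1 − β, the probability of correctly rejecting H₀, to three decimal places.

Power ≈ 0.802

Noncentrality parameter: δ = d·√(n/2) = 0.58 × √(27/2) = 2.1311
Critical value for a one-sided test at α = 0.1: z_α = 1.282.
Power = Φ(δ − 1.282) = Φ(0.850) = 0.8022.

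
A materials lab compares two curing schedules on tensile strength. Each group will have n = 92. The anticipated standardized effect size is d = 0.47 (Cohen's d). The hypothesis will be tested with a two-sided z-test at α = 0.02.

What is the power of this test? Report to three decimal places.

Noncentrality parameter: δ = d·√(n/2) = 0.47 × √(92/2) = 3.1877
Two-sided α = 0.02 → critical value z_{0.01} = 2.326.
Power = Φ(δ − 2.326) + Φ(−δ − 2.326) = Φ(0.861) + Φ(-5.514) = 0.8055 + 0.0000 = 0.8055.

Power ≈ 0.805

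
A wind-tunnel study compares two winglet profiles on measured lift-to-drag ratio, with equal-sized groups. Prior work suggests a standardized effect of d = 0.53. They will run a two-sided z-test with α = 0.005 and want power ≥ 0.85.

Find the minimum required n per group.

n = 106 per group

For power 0.85 need Φ(δ − z_{0.0025}) = 0.85, so δ = z_{0.0025} + z_{0.15} = 2.807 + 1.036 = 3.843.
(Ignoring the negligible lower-tail rejection probability gives the usual closed-form inversion.)
δ = d·√(n/2) ⇒ n = 2(δ/d)² = 2 × (3.843 / 0.53)² = 105.18.
Rounding up, n = 106 per group.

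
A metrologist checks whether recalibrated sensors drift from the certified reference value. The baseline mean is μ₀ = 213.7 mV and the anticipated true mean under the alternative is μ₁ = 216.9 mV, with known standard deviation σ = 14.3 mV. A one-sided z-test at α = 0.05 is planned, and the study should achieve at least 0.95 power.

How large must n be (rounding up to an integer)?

n = 217

Standardized effect: d = |μ₁ − μ₀| / σ = |216.9 − 213.7| / 14.3 = 0.2238
For power 0.95 need Φ(δ − z_{0.05}) = 0.95, so δ = z_{0.05} + z_{0.05} = 1.645 + 1.645 = 3.290.
δ = d·√n ⇒ n = (δ/d)² = (3.290 / 0.2238)² = 216.12.
Rounding up, n = 217.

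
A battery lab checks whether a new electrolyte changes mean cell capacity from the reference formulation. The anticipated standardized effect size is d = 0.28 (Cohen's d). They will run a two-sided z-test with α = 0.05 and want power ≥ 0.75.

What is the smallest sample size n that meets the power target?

n = 89

Set Φ(δ − 1.960) = 0.75; then δ − 1.960 = Φ⁻¹(0.75) = 0.674, giving δ = 2.634.
(Ignoring the negligible lower-tail rejection probability gives the usual closed-form inversion.)
δ = d·√n ⇒ n = (δ/d)² = (2.634 / 0.28)² = 88.52.
Rounding up, n = 89.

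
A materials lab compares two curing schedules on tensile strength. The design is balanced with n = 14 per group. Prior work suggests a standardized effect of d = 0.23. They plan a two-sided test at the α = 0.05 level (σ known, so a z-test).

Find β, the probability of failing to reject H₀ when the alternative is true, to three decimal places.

Noncentrality parameter: δ = d·√(n/2) = 0.23 × √(14/2) = 0.6085
Critical value for a two-sided test at α = 0.05: z_{α/2} = 1.960.
Power = Φ(δ − 1.960) + Φ(−δ − 1.960) = Φ(-1.351) + Φ(-2.568) = 0.0883 + 0.0051 = 0.0934.
Type II error: β = 1 − power = 1 − 0.0934 = 0.9066.

β ≈ 0.907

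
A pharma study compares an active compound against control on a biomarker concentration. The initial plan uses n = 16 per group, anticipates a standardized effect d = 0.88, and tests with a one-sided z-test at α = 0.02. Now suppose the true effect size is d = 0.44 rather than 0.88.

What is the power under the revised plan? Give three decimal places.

Power ≈ 0.209

With d = 0.44: δ = d·√(n/2) = 0.44 × √(16/2) = 1.2445. Critical value z_{0.02} = 2.054.
Revised power = P(Z > 2.054 − δ) = Φ(-0.809) = 0.2092.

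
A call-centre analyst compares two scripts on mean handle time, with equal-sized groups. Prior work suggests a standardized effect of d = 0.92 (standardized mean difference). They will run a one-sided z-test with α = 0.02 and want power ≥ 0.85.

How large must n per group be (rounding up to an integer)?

Set Φ(δ − 2.054) = 0.85; then δ − 2.054 = Φ⁻¹(0.85) = 1.036, giving δ = 3.090.
δ = d·√(n/2) ⇒ n = 2(δ/d)² = 2 × (3.090 / 0.92)² = 22.56.
Round up to the next whole unit.

n = 23 per group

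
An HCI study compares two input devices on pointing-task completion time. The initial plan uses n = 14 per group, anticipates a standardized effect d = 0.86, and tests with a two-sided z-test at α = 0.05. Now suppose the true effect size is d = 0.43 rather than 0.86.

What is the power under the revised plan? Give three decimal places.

With d = 0.43: δ = d·√(n/2) = 0.43 × √(14/2) = 1.1377. Critical value z_{0.025} = 1.960.
Revised power = Φ(δ − 1.960) + Φ(−δ − 1.960) = Φ(-0.822) + Φ(-3.098) = 0.2055 + 0.0010 = 0.2064.

Power ≈ 0.206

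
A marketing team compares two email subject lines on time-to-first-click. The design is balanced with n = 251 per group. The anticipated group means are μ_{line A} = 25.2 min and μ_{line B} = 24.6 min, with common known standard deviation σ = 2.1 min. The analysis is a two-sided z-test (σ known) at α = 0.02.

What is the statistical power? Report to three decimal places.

Standardized effect: d = |μ_{line A} − μ_{line B}| / σ = |25.2 − 24.6| / 2.1 = 0.2857
Noncentrality parameter: δ = d·√(n/2) = 0.2857 × √(251/2) = 3.2008
Critical value for a two-sided test at α = 0.02: z_{α/2} = 2.326.
Power = Φ(δ − 2.326) + Φ(−δ − 2.326) = Φ(0.874) + Φ(-5.527) = 0.8091 + 0.0000 = 0.8091.

Power ≈ 0.809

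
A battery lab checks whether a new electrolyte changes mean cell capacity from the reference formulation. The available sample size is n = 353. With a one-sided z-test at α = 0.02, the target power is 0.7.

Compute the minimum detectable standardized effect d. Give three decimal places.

Required noncentrality: δ = z_{0.02} + z_{0.30} = 2.054 + 0.524 = 2.578.
δ = d·√n ⇒ d = δ/√n = 2.578/√353 = 0.1372.

d ≈ 0.137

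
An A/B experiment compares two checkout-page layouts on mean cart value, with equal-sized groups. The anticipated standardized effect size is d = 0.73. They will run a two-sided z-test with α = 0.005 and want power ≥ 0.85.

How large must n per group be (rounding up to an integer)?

n = 56 per group

For power 0.85 need Φ(δ − z_{0.0025}) = 0.85, so δ = z_{0.0025} + z_{0.15} = 2.807 + 1.036 = 3.843.
(Ignoring the negligible lower-tail rejection probability gives the usual closed-form inversion.)
δ = d·√(n/2) ⇒ n = 2(δ/d)² = 2 × (3.843 / 0.73)² = 55.44.
Round up to the next whole unit.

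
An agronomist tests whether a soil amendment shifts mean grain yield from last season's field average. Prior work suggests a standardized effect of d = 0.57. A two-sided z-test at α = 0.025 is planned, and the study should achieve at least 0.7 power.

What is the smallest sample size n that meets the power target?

Set Φ(δ − 2.241) = 0.7; then δ − 2.241 = Φ⁻¹(0.7) = 0.524, giving δ = 2.766.
(The Φ(−δ − z_{α/2}) term is vanishingly small for δ > 0 and is dropped in the standard sample-size formula.)
δ = d·√n ⇒ n = (δ/d)² = (2.766 / 0.57)² = 23.54.
Round up to the next whole unit.

n = 24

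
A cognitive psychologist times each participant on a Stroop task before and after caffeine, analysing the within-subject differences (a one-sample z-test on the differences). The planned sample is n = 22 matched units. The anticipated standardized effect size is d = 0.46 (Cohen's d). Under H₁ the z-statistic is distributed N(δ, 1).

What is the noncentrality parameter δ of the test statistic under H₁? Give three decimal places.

δ ≈ 2.158

δ = d·√n = 0.46 × √22 = 2.1576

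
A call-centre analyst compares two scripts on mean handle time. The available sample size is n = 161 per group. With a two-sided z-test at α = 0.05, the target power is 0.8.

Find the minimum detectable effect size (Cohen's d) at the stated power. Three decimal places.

d ≈ 0.312

Required noncentrality: δ = z_{0.025} + z_{0.20} = 1.960 + 0.842 = 2.802.
(Lower-tail contribution to power is negligible for δ > 0.)
δ = d·√(n/2) ⇒ d = δ/√(n/2) = 2.802/√(161/2) = 0.3123.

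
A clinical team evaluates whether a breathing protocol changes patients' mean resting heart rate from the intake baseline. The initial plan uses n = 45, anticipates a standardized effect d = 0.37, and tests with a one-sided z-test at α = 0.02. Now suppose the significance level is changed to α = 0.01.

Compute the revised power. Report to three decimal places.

δ = d·√n = 0.37 × √45 = 2.4820 (unchanged). New critical value: z_{0.01} = 2.326.
Revised power = P(Z > 2.326 − δ) = Φ(0.156) = 0.5619.

Power ≈ 0.562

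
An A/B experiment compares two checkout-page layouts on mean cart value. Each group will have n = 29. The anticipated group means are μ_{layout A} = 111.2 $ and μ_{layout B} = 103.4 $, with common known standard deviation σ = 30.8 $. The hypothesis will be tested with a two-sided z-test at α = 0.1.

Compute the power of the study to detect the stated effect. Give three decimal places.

Power ≈ 0.253

Standardized effect: d = |μ_{layout A} − μ_{layout B}| / σ = |111.2 − 103.4| / 30.8 = 0.2532
Noncentrality parameter: δ = d·√(n/2) = 0.2532 × √(29/2) = 0.9643
Critical value for a two-sided test at α = 0.1: z_{α/2} = 1.645.
Power = Φ(δ − 1.645) + Φ(−δ − 1.645) = Φ(-0.681) + Φ(-2.609) = 0.2481 + 0.0045 = 0.2526.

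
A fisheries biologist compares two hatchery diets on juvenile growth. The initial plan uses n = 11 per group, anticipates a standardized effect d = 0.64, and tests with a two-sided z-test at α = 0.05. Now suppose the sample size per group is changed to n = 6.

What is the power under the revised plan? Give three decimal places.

Power ≈ 0.198

With n = 6 per group: δ = d·√(n/2) = 0.64 × √(6/2) = 1.1085. Critical value z_{0.025} = 1.960.
Revised power = Φ(δ − 1.960) + Φ(−δ − 1.960) = Φ(-0.851) + Φ(-3.068) = 0.1973 + 0.0011 = 0.1983.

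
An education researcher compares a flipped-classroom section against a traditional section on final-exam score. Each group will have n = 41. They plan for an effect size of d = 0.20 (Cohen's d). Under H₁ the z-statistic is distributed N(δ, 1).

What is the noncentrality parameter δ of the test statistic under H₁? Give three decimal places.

The noncentrality parameter scales effect size by the design's sample-size factor: δ = d·√(n/2) = 0.20 × √(41/2) = 0.9055

δ ≈ 0.906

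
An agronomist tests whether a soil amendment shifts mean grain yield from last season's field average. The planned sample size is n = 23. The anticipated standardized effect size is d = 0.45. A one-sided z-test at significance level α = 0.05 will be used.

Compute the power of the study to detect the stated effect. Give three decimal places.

Noncentrality parameter: δ = d·√n = 0.45 × √23 = 2.1581
One-sided α = 0.05 → critical value z_{0.05} = 1.645.
Power = P(Z > 1.645 − δ) = Φ(0.513) = 0.6961.

Power ≈ 0.696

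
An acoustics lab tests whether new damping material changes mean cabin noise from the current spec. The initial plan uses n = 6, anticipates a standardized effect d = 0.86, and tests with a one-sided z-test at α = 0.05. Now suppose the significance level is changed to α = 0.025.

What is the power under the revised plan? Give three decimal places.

δ = d·√n = 0.86 × √6 = 2.1066 (unchanged). New critical value: z_{0.025} = 1.960.
Revised power = P(Z > 1.960 − δ) = Φ(0.147) = 0.5583.

Power ≈ 0.558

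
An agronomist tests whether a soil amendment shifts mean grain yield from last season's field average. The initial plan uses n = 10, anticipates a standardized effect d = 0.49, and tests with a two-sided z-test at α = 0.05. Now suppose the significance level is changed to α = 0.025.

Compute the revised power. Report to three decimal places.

δ = d·√n = 0.49 × √10 = 1.5495 (unchanged). New critical value: z_{0.0125} = 2.241.
Revised power = Φ(δ − 2.241) + Φ(−δ − 2.241) = Φ(-0.692) + Φ(-3.791) = 0.2445 + 0.0001 = 0.2446.

Power ≈ 0.245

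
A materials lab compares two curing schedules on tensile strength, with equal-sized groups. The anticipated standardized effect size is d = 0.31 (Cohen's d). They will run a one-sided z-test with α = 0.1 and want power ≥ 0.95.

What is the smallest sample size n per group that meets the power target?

n = 179 per group

For power 0.95 need Φ(δ − z_{0.1}) = 0.95, so δ = z_{0.1} + z_{0.05} = 1.282 + 1.645 = 2.926.
δ = d·√(n/2) ⇒ n = 2(δ/d)² = 2 × (2.926 / 0.31)² = 178.23.
Rounding up, n = 179 per group.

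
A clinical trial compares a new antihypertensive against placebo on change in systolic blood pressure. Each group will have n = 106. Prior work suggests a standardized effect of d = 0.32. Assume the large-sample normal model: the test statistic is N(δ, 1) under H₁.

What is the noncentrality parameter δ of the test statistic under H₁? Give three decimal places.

δ ≈ 2.330

The noncentrality parameter scales effect size by the design's sample-size factor: δ = d·√(n/2) = 0.32 × √(106/2) = 2.3296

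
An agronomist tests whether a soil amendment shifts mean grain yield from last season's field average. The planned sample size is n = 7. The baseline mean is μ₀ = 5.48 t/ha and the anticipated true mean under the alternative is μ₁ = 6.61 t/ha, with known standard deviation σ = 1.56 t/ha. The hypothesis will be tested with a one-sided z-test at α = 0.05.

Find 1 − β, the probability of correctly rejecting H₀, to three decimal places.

Standardized effect: d = |μ₁ − μ₀| / σ = |6.61 − 5.48| / 1.56 = 0.7244
Noncentrality parameter: δ = d·√n = 0.7244 × √7 = 1.9165
Critical value for a one-sided test at α = 0.05: z_α = 1.645.
Power = Φ(δ − 1.645) = Φ(0.272) = 0.6070.

Power ≈ 0.607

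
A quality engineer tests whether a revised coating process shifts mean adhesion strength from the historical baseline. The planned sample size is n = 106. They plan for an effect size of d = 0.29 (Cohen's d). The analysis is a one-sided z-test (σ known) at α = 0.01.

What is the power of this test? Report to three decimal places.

Noncentrality parameter: δ = d·√n = 0.29 × √106 = 2.9857
Critical value for a one-sided test at α = 0.01: z_α = 2.326.
Power = Φ(δ − 2.326) = Φ(0.659) = 0.7452.

Power ≈ 0.745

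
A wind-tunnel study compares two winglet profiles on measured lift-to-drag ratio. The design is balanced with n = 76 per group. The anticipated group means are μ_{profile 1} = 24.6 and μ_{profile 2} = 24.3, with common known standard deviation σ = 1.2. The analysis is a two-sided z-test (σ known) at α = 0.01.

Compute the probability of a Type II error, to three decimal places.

Standardized effect: d = |μ_{profile 1} − μ_{profile 2}| / σ = |24.6 − 24.3| / 1.2 = 0.2500
Noncentrality parameter: δ = d·√(n/2) = 0.2500 × √(76/2) = 1.5411
Critical value for a two-sided test at α = 0.01: z_{α/2} = 2.576.
Power = Φ(δ − 2.576) + Φ(−δ − 2.576) = Φ(-1.035) + Φ(-4.117) = 0.1504 + 0.0000 = 0.1504.
Type II error: β = 1 − power = 1 − 0.1504 = 0.8496.

β ≈ 0.850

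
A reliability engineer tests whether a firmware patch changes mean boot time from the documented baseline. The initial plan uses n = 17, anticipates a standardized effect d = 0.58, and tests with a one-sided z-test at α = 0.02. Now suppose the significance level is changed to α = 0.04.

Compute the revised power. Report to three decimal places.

Power ≈ 0.739

δ = d·√n = 0.58 × √17 = 2.3914 (unchanged). New critical value: z_{0.04} = 1.751.
Revised power = Φ(δ − 1.751) = Φ(0.641) = 0.7391.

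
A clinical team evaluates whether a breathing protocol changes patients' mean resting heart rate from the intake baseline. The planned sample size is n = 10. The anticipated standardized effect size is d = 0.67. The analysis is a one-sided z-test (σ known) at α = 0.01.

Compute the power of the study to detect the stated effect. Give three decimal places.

Power ≈ 0.418

Noncentrality parameter: δ = d·√n = 0.67 × √10 = 2.1187
Critical value for a one-sided test at α = 0.01: z_α = 2.326.
Power = Φ(δ − 2.326) = Φ(-0.208) = 0.4178.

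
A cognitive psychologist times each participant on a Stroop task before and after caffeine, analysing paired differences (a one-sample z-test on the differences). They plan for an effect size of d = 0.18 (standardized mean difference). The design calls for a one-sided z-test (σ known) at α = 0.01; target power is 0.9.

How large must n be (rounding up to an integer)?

n = 402

Set Φ(δ − 2.326) = 0.9; then δ − 2.326 = Φ⁻¹(0.9) = 1.282, giving δ = 3.608.
δ = d·√n ⇒ n = (δ/d)² = (3.608 / 0.18)² = 401.76.
Rounding up, n = 402.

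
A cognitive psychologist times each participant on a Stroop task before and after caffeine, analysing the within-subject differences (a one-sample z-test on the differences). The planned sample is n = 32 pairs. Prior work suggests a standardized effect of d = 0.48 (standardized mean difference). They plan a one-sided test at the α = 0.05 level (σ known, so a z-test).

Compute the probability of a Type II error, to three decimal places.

Noncentrality parameter: δ = d·√n = 0.48 × √32 = 2.7153
Critical value for a one-sided test at α = 0.05: z_α = 1.645.
Power = Φ(δ − 1.645) = Φ(1.070) = 0.8578.
Type II error: β = 1 − power = 1 − 0.8578 = 0.1422.

β ≈ 0.142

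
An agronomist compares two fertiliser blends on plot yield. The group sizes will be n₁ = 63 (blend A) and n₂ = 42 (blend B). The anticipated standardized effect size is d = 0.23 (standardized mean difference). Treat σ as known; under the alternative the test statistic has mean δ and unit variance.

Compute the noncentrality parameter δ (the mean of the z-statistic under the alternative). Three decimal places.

δ = d / √(1/n₁ + 1/n₂) = 0.23 / √(1/63 + 1/42) = 1.1546

δ ≈ 1.155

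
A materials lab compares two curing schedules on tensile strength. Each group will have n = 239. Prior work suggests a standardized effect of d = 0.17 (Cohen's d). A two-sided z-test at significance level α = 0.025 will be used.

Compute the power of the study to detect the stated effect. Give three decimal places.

Noncentrality parameter: δ = d·√(n/2) = 0.17 × √(239/2) = 1.8584
Critical value for a two-sided test at α = 0.025: z_{α/2} = 2.241.
Power = Φ(δ − 2.241) + Φ(−δ − 2.241) = Φ(-0.383) + Φ(-4.100) = 0.3508 + 0.0000 = 0.3509.

Power ≈ 0.351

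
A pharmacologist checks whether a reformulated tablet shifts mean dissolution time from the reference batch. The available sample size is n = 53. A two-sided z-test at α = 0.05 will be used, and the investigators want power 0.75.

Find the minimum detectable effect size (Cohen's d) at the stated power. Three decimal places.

d ≈ 0.362

Required noncentrality: δ = z_{0.025} + z_{0.25} = 1.960 + 0.674 = 2.634.
(The second rejection-region term Φ(−δ − z_{α/2}) is negligible and dropped.)
δ = d·√n ⇒ d = δ/√n = 2.634/√53 = 0.3619.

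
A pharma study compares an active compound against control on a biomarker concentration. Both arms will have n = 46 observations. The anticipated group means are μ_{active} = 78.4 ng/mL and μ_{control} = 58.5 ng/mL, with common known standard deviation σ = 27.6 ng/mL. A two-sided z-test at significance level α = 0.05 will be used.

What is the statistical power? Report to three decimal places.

Power ≈ 0.933

Standardized effect: d = |μ_{active} − μ_{control}| / σ = |78.4 − 58.5| / 27.6 = 0.7210
Noncentrality parameter: δ = d·√(n/2) = 0.7210 × √(46/2) = 3.4579
Critical value for a two-sided test at α = 0.05: z_{α/2} = 1.960.
Power = Φ(δ − 1.960) + Φ(−δ − 1.960) = Φ(1.498) + Φ(-5.418) = 0.9329 + 0.0000 = 0.9329.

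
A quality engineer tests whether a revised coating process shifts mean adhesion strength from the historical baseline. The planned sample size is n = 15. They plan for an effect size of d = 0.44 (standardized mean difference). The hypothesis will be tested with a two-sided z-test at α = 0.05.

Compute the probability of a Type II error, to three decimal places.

β ≈ 0.601

Noncentrality parameter: δ = d·√n = 0.44 × √15 = 1.7041
Critical value for a two-sided test at α = 0.05: z_{α/2} = 1.960.
Power = Φ(δ − 1.960) + Φ(−δ − 1.960) = Φ(-0.256) + Φ(-3.664) = 0.3990 + 0.0001 = 0.3992.
Type II error: β = 1 − power = 1 − 0.3992 = 0.6008.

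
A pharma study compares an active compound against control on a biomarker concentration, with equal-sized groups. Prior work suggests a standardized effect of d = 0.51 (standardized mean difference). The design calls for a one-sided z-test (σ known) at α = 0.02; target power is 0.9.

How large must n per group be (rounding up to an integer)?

n = 86 per group

Set Φ(δ − 2.054) = 0.9; then δ − 2.054 = Φ⁻¹(0.9) = 1.282, giving δ = 3.335.
δ = d·√(n/2) ⇒ n = 2(δ/d)² = 2 × (3.335 / 0.51)² = 85.54.
Round up to the next whole unit.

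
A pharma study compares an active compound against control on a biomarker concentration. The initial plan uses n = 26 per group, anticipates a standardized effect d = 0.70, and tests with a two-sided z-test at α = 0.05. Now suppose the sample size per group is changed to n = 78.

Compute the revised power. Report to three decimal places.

With n = 78 per group: δ = d·√(n/2) = 0.70 × √(78/2) = 4.3715. Critical value z_{0.025} = 1.960.
Revised power = Φ(δ − 1.960) + Φ(−δ − 1.960) = Φ(2.412) + Φ(-6.331) = 0.9921 + 0.0000 = 0.9921.

Power ≈ 0.992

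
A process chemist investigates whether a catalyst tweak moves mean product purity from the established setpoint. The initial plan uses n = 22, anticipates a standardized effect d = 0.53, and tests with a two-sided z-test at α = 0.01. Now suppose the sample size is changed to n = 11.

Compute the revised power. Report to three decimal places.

With n = 11: δ = d·√n = 0.53 × √11 = 1.7578. Critical value z_{0.005} = 2.576.
Revised power = Φ(δ − 2.576) + Φ(−δ − 2.576) = Φ(-0.818) + Φ(-4.334) = 0.2067 + 0.0000 = 0.2067.

Power ≈ 0.207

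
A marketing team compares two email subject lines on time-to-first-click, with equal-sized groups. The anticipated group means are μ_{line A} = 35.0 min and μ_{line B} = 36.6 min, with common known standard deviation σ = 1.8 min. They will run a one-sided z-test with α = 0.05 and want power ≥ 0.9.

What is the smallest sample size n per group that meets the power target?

Standardized effect: d = |μ_{line A} − μ_{line B}| / σ = |35.0 − 36.6| / 1.8 = 0.8889
Set Φ(δ − 1.645) = 0.9; then δ − 1.645 = Φ⁻¹(0.9) = 1.282, giving δ = 2.926.
δ = d·√(n/2) ⇒ n = 2(δ/d)² = 2 × (2.926 / 0.8889)² = 21.68.
Rounding up, n = 22 per group.

n = 22 per group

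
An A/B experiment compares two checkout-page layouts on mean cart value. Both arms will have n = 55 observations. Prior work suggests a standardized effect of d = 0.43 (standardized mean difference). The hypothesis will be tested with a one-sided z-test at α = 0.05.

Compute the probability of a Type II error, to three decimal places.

β ≈ 0.271

Noncentrality parameter: δ = d·√(n/2) = 0.43 × √(55/2) = 2.2549
One-sided α = 0.05 → critical value z_{0.05} = 1.645.
Power = P(Z > 1.645 − δ) = Φ(0.610) = 0.7291.
Type II error: β = 1 − power = 1 − 0.7291 = 0.2709.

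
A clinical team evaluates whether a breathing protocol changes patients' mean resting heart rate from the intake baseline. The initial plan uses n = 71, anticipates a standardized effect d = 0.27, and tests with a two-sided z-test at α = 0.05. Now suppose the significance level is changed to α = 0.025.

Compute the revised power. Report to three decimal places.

Power ≈ 0.513

δ = d·√n = 0.27 × √71 = 2.2751 (unchanged). New critical value: z_{0.0125} = 2.241.
Revised power = Φ(δ − 2.241) + Φ(−δ − 2.241) = Φ(0.034) + Φ(-4.516) = 0.5134 + 0.0000 = 0.5134.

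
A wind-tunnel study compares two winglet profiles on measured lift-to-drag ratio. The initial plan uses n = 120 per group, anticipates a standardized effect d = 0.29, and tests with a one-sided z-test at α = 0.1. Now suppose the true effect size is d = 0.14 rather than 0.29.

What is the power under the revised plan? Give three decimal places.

Power ≈ 0.422

With d = 0.14: δ = d·√(n/2) = 0.14 × √(120/2) = 1.0844. Critical value z_{0.1} = 1.282.
Revised power = P(Z > 1.282 − δ) = Φ(-0.197) = 0.4219.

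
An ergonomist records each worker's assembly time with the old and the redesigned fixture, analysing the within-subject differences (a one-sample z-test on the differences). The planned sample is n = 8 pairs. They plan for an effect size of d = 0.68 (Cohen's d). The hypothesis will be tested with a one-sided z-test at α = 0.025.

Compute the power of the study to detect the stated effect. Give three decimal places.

Power ≈ 0.485

Noncentrality parameter: δ = d·√n = 0.68 × √8 = 1.9233
Critical value for a one-sided test at α = 0.025: z_α = 1.960.
Power = P(Z > 1.960 − δ) = Φ(-0.037) = 0.4854.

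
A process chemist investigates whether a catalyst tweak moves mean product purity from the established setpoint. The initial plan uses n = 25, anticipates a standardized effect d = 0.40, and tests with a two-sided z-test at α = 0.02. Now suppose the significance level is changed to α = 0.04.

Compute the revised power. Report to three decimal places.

δ = d·√n = 0.40 × √25 = 2.0000 (unchanged). New critical value: z_{0.02} = 2.054.
Revised power = Φ(δ − 2.054) + Φ(−δ − 2.054) = Φ(-0.054) + Φ(-4.054) = 0.4786 + 0.0000 = 0.4786.

Power ≈ 0.479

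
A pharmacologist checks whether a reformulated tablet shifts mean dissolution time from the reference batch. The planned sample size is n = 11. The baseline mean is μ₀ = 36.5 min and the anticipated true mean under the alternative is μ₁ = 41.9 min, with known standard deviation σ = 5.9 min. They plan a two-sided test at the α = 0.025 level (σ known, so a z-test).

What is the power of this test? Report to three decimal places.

Power ≈ 0.786

Standardized effect: d = |μ₁ − μ₀| / σ = |41.9 − 36.5| / 5.9 = 0.9153
Noncentrality parameter: δ = d·√n = 0.9153 × √11 = 3.0356
Two-sided α = 0.025 → critical value z_{0.0125} = 2.241.
Power = Φ(δ − 2.241) + Φ(−δ − 2.241) = Φ(0.794) + Φ(-5.277) = 0.7864 + 0.0000 = 0.7864.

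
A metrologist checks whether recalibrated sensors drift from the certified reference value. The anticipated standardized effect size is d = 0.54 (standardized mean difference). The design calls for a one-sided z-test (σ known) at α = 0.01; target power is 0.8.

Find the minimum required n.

For power 0.8 need Φ(δ − z_{0.01}) = 0.8, so δ = z_{0.01} + z_{0.20} = 2.326 + 0.842 = 3.168.
δ = d·√n ⇒ n = (δ/d)² = (3.168 / 0.54)² = 34.42.
Round up to the next whole unit.

n = 35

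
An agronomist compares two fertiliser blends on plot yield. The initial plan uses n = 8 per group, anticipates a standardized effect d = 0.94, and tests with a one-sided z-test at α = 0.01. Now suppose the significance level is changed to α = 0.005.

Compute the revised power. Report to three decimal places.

δ = d·√(n/2) = 0.94 × √(8/2) = 1.8800 (unchanged). New critical value: z_{0.005} = 2.576.
Revised power = P(Z > 2.576 − δ) = Φ(-0.696) = 0.2433.

Power ≈ 0.243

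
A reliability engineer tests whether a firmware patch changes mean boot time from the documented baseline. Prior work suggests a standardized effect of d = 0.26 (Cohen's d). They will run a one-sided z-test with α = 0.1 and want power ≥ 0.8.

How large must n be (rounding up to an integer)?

For power 0.8 need Φ(δ − z_{0.1}) = 0.8, so δ = z_{0.1} + z_{0.20} = 1.282 + 0.842 = 2.123.
δ = d·√n ⇒ n = (δ/d)² = (2.123 / 0.26)² = 66.68.
Rounding up, n = 67.

n = 67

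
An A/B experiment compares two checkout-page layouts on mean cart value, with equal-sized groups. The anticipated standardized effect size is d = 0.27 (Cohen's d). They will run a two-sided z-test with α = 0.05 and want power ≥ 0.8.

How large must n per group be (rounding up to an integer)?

For power 0.8 need Φ(δ − z_{0.025}) = 0.8, so δ = z_{0.025} + z_{0.20} = 1.960 + 0.842 = 2.802.
(For δ > 0 the lower-tail rejection region contributes negligibly to power, so the one-term inversion is standard.)
δ = d·√(n/2) ⇒ n = 2(δ/d)² = 2 × (2.802 / 0.27)² = 215.33.
Rounding up, n = 216 per group.

n = 216 per group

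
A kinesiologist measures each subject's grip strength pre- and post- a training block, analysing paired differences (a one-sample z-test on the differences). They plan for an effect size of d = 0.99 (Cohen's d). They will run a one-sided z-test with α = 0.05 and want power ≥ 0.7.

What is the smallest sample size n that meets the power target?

Set Φ(δ − 1.645) = 0.7; then δ − 1.645 = Φ⁻¹(0.7) = 0.524, giving δ = 2.169.
δ = d·√n ⇒ n = (δ/d)² = (2.169 / 0.99)² = 4.80.
Rounding up, n = 5.

n = 5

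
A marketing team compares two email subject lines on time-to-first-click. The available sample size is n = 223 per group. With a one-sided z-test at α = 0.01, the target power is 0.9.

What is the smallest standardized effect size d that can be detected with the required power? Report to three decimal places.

d ≈ 0.342

Need Φ(δ − 2.326) = 0.9, so δ = 2.326 + 1.282 = 3.608.
δ = d·√(n/2) ⇒ d = δ/√(n/2) = 3.608/√(223/2) = 0.3417.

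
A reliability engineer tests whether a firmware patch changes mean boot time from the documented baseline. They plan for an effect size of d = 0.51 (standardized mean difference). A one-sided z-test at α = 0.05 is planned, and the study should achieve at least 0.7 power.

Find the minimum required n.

n = 19

Set Φ(δ − 1.645) = 0.7; then δ − 1.645 = Φ⁻¹(0.7) = 0.524, giving δ = 2.169.
δ = d·√n ⇒ n = (δ/d)² = (2.169 / 0.51)² = 18.09.
Round up to the next whole unit.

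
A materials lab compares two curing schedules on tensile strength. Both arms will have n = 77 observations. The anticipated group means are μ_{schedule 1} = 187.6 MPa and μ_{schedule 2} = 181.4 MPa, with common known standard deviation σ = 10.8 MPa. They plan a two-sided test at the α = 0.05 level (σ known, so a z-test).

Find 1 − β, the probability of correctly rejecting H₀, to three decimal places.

Standardized effect: d = |μ_{schedule 1} − μ_{schedule 2}| / σ = |187.6 − 181.4| / 10.8 = 0.5741
Noncentrality parameter: δ = d·√(n/2) = 0.5741 × √(77/2) = 3.5620
Critical value for a two-sided test at α = 0.05: z_{α/2} = 1.960.
Power = Φ(δ − 1.960) + Φ(−δ − 1.960) = Φ(1.602) + Φ(-5.522) = 0.9454 + 0.0000 = 0.9454.

Power ≈ 0.945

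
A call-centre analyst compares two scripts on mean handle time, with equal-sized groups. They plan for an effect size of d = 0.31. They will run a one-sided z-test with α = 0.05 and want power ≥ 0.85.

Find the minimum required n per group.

n = 150 per group

For power 0.85 need Φ(δ − z_{0.05}) = 0.85, so δ = z_{0.05} + z_{0.15} = 1.645 + 1.036 = 2.681.
δ = d·√(n/2) ⇒ n = 2(δ/d)² = 2 × (2.681 / 0.31)² = 149.62.
Rounding up, n = 150 per group.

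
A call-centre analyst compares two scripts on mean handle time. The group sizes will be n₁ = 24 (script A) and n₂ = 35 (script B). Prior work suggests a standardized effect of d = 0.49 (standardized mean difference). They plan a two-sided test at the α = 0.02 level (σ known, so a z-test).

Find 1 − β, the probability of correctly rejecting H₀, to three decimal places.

Power ≈ 0.317

Noncentrality parameter: δ = d / √(1/n₁ + 1/n₂) = 0.49 / √(1/24 + 1/35) = 1.8489
Critical value for a two-sided test at α = 0.02: z_{α/2} = 2.326.
Power = Φ(δ − 2.326) + Φ(−δ − 2.326) = Φ(-0.477) + Φ(-4.175) = 0.3165 + 0.0000 = 0.3165.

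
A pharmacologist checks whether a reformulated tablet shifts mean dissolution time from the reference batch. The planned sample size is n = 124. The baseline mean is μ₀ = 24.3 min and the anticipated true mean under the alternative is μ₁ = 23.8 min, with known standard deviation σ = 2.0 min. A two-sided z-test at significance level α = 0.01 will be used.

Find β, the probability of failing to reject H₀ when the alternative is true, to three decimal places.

β ≈ 0.418

Standardized effect: d = |μ₁ − μ₀| / σ = |23.8 − 24.3| / 2.0 = 0.2500
Noncentrality parameter: δ = d·√n = 0.2500 × √124 = 2.7839
Critical value for a two-sided test at α = 0.01: z_{α/2} = 2.576.
Power = Φ(δ − 2.576) + Φ(−δ − 2.576) = Φ(0.208) + Φ(-5.360) = 0.5824 + 0.0000 = 0.5824.
Type II error: β = 1 − power = 1 − 0.5824 = 0.4176.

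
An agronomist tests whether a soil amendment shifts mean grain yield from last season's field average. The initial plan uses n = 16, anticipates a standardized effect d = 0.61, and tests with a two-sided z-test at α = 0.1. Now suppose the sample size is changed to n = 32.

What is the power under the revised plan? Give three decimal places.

Power ≈ 0.965

With n = 32: δ = d·√n = 0.61 × √32 = 3.4507. Critical value z_{0.05} = 1.645.
Revised power = Φ(δ − 1.645) + Φ(−δ − 1.645) = Φ(1.806) + Φ(-5.096) = 0.9645 + 0.0000 = 0.9645.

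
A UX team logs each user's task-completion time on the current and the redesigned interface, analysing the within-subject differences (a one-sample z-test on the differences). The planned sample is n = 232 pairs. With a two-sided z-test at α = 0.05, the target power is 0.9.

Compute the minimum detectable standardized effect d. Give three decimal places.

d ≈ 0.213

Need Φ(δ − 1.960) = 0.9, so δ = 1.960 + 1.282 = 3.242.
(The second rejection-region term Φ(−δ − z_{α/2}) is negligible and dropped.)
δ = d·√n ⇒ d = δ/√n = 3.242/√232 = 0.2128.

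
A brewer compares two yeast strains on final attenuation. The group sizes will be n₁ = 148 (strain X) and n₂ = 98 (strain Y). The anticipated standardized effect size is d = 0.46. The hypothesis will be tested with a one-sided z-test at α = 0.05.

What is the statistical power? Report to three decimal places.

Noncentrality parameter: δ = d / √(1/n₁ + 1/n₂) = 0.46 / √(1/148 + 1/98) = 3.5321
One-sided α = 0.05 → critical value z_{0.05} = 1.645.
Power = Φ(δ − 1.645) = Φ(1.887) = 0.9704.

Power ≈ 0.970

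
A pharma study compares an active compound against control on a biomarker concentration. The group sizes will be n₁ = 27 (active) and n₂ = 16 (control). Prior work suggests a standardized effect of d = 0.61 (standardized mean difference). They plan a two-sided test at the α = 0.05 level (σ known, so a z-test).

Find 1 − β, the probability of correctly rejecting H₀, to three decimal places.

Power ≈ 0.489

Noncentrality parameter: δ = d / √(1/n₁ + 1/n₂) = 0.61 / √(1/27 + 1/16) = 1.9335
Critical value for a two-sided test at α = 0.05: z_{α/2} = 1.960.
Power = Φ(δ − 1.960) + Φ(−δ − 1.960) = Φ(-0.026) + Φ(-3.893) = 0.4894 + 0.0000 = 0.4895.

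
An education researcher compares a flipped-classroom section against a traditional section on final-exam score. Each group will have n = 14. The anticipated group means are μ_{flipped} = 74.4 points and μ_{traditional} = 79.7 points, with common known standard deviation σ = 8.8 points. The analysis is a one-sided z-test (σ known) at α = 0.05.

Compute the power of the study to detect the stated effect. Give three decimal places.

Power ≈ 0.480

Standardized effect: d = |μ_{flipped} − μ_{traditional}| / σ = |74.4 − 79.7| / 8.8 = 0.6023
Noncentrality parameter: λ = d·√(n/2) = 0.6023 × √(14/2) = 1.5935
Critical value for a one-sided test at α = 0.05: z_α = 1.645.
Power = Φ(λ − 1.645) = Φ(-0.051) = 0.4795.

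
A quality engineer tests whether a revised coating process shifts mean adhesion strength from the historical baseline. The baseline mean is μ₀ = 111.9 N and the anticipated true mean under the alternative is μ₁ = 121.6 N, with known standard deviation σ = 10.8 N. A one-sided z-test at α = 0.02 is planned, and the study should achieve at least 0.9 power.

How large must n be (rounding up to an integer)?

Standardized effect: d = |μ₁ − μ₀| / σ = |121.6 − 111.9| / 10.8 = 0.8981
Set Φ(δ − 2.054) = 0.9; then δ − 2.054 = Φ⁻¹(0.9) = 1.282, giving δ = 3.335.
δ = d·√n ⇒ n = (δ/d)² = (3.335 / 0.8981)² = 13.79.
Round up to the next whole unit.

n = 14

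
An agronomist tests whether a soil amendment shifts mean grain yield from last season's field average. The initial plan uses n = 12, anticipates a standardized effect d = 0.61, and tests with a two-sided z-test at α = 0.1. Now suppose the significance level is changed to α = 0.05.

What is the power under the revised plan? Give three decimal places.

Power ≈ 0.561

δ = d·√n = 0.61 × √12 = 2.1131 (unchanged). New critical value: z_{0.025} = 1.960.
Revised power = Φ(δ − 1.960) + Φ(−δ − 1.960) = Φ(0.153) + Φ(-4.073) = 0.5609 + 0.0000 = 0.5609.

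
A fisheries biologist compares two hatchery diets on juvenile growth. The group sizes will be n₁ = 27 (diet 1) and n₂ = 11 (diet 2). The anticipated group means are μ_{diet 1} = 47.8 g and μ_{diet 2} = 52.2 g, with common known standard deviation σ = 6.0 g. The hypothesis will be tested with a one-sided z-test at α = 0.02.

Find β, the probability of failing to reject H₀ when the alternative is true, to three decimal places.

Standardized effect: d = |μ_{diet 1} − μ_{diet 2}| / σ = |47.8 − 52.2| / 6.0 = 0.7333
Noncentrality parameter: δ = d / √(1/n₁ + 1/n₂) = 0.7333 / √(1/27 + 1/11) = 2.0502
Critical value for a one-sided test at α = 0.02: z_α = 2.054.
Power = P(Z > 2.054 − δ) = Φ(-0.004) = 0.4986.
Type II error: β = 1 − power = 1 − 0.4986 = 0.5014.

β ≈ 0.501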